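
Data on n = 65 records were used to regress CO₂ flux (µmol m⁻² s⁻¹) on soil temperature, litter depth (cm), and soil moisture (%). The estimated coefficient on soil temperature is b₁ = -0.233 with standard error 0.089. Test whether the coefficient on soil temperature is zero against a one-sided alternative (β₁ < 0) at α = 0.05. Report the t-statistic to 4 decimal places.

H₀: β₁ = 0 vs H₁: β₁ < 0.
t = (b₁ − β₁⁰)/SE = -0.233 / 0.089 = -2.6180.
df = n − k − 1 = 65 − 3 − 1 = 61.
One-sided p ≈ 0.0056, which is < 0.05, so reject H₀.
There is evidence that the true slope on soil temperature is negative, holding the other predictors fixed.

t = -2.6180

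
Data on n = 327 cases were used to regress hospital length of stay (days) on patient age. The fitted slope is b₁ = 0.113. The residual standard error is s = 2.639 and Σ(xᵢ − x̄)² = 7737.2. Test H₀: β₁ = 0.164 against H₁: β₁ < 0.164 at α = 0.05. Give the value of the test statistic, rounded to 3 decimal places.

SE(b₁) = s/√Sₓₓ = 2.639/√7737.2 = 0.0300018.
t = (0.113 − 0.164) / 0.0300018 = -1.700.
df = n − 2 = 325.
One-sided p ≈ 0.0451, which is < 0.05, so reject H₀.
There is evidence that the true slope on patient age is below 0.164 days per unit.

t = -1.700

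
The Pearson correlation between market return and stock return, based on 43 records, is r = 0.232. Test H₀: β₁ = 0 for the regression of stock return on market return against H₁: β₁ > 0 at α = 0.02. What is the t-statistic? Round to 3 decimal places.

t = r·√(n − 2)/√(1 − r²) = 0.232·√41/√0.946176 = 1.527.
df = n − 2 = 41.
One-sided p ≈ 0.0672, which is ≥ 0.02, so fail to reject H₀.
The data do not give significant evidence of a linear association between market return and stock return.

t = 1.527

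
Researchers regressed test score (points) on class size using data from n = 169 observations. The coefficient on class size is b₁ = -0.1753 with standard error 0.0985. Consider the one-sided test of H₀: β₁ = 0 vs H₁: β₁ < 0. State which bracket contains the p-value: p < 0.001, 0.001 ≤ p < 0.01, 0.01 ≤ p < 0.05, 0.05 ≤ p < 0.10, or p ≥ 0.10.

t = -0.1753 / 0.0985 = -1.780.
df = n − 2 = 169 − 2 = 167.
One-sided p = P(T_{167} < t) ≈ 0.0385.
So 0.01 ≤ p < 0.05.

0.01 ≤ p < 0.05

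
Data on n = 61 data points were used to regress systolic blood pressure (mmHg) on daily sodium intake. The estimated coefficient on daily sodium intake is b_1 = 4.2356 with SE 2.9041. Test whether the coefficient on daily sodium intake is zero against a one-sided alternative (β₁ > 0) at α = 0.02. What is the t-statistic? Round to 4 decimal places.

H₀: β₁ = 0 vs H₁: β₁ > 0.
t = (b_1 − β₁⁰)/SE = 4.2356 / 2.9041 = 1.4585.
df = n − 2 = 61 − 2 = 59.
One-sided p ≈ 0.0750, which is ≥ 0.02, so fail to reject H₀.
The data do not give significant evidence that the true slope on daily sodium intake is positive.

t = 1.4585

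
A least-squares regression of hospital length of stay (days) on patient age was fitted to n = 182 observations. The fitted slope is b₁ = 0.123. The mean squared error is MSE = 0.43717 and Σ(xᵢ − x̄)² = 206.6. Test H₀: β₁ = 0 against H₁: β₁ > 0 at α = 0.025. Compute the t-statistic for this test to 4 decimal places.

t = 2.6739

SE(b₁) = √(MSE/Sₓₓ) = √(0.43717/206.6) = 0.0460002.
t = 0.123 / 0.0460002 = 2.6739.
df = n − 2 = 180.
One-sided p ≈ 0.0041, which is < 0.025, so reject H₀.
There is evidence that the true slope on patient age is positive.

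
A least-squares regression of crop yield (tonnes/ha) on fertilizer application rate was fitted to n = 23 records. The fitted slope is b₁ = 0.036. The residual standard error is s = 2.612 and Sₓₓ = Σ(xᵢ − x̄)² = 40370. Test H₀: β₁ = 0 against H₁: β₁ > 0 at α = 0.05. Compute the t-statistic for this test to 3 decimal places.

SE(b₁) = s/√Sₓₓ = 2.612/√40370 = 0.013.
t = 0.036 / 0.013 = 2.769.
df = n − 2 = 21.
One-sided p ≈ 0.0057, which is < 0.05, so reject H₀.
There is evidence that the true slope on fertilizer application rate is positive.

t = 2.769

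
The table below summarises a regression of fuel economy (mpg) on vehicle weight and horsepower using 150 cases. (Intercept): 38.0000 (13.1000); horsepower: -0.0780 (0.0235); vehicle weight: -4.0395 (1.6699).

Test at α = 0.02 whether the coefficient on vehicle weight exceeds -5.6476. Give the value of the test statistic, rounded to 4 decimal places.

t = 0.9630

Read off: b = -4.0395, SE = 1.6699 for vehicle weight.
H₀: β₁ = -5.6476 vs H₁: β₁ > -5.6476.
t = (-4.0395 − (-5.6476)) / 1.6699 = 0.9630.
df = n − k − 1 = 150 − 2 − 1 = 147.
One-sided p ≈ 0.1686, which is ≥ 0.02, so fail to reject H₀.
The data do not give significant evidence that the true slope on vehicle weight exceeds -5.6476 mpg per unit, holding the other predictors fixed.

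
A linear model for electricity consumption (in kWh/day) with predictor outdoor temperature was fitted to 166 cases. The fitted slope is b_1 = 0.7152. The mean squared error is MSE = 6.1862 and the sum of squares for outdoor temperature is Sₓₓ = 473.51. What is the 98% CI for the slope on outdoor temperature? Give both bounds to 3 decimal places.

SE(b_1) = √(MSE/Sₓₓ) = √(6.1862/473.51) = 0.1143.
df = n − 2 = 164.
t* = t_{0.01, 164} = 2.3493.
Margin = t* × SE = 2.3493 × 0.1143 = 0.26853.
CI: 0.7152 ± 0.26853 → (0.447, 0.984).
With 98% confidence, each one-unit increase in outdoor temperature is associated with a change of between 0.447 and 0.984 kWh/day in electricity consumption.

(0.447, 0.984)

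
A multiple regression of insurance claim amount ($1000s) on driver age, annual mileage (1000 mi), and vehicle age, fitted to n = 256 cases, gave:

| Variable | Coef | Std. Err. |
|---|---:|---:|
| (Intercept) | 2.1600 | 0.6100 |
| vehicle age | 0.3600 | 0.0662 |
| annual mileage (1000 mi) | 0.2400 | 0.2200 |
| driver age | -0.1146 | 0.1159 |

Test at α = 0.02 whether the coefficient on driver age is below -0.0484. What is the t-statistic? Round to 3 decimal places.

t = -0.571

Read off: b = -0.1146, SE = 0.1159 for driver age.
H₀: β₁ = -0.0484 vs H₁: β₁ < -0.0484.
t = (-0.1146 − (-0.0484)) / 0.1159 = -0.571.
df = n − k − 1 = 256 − 3 − 1 = 252.
One-sided p ≈ 0.2842, which is ≥ 0.02, so fail to reject H₀.
The data do not give significant evidence that the true slope on driver age is below -0.0484 $1000s per unit, holding the other predictors fixed.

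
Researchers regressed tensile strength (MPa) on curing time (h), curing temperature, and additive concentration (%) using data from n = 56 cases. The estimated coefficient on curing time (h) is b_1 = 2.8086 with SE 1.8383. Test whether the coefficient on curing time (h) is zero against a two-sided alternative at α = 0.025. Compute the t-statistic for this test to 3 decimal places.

H₀: β₁ = 0 vs H₁: β₁ ≠ 0.
t = (b_1 − β₁⁰)/SE = 2.8086 / 1.8383 = 1.528.
df = n − k − 1 = 56 − 3 − 1 = 52.
Two-sided p ≈ 0.1326, which is ≥ 0.025, so fail to reject H₀.
The data do not give significant evidence of an association between curing time (h) and tensile strength, after adjusting for the other predictors.

t = 1.528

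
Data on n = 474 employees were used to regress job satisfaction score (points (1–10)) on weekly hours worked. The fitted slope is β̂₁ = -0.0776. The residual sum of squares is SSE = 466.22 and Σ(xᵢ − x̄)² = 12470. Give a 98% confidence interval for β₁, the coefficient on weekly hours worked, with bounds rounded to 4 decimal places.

MSE = SSE/(n − 2) = 466.22/472 = 0.987754.
SE(β̂₁) = √(MSE/Sₓₓ) = √(0.987754/12470) = 0.00890002.
df = n − 2 = 472.
t* = t_{0.01, 472} = 2.334274.
Margin = t* × SE = 2.334274 × 0.00890002 = 0.020775.
CI: -0.0776 ± 0.020775 → (-0.0984, -0.0568).
With 98% confidence, each one-unit increase in weekly hours worked is associated with a change of between -0.0984 and -0.0568 points (1–10) in job satisfaction score.

(-0.0984, -0.0568)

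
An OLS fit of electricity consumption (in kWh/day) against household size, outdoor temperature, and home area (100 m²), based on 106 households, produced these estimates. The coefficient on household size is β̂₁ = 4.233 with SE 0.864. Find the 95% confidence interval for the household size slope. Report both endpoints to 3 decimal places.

(2.519, 5.947)

df = n − k − 1 = 106 − 3 − 1 = 102.
t* = t_{0.025, 102} = 1.983495.
Margin = t* × SE = 1.983495 × 0.864 = 1.71374.
CI: 4.233 ± 1.71374 → (2.519, 5.947).
With 95% confidence, each one-unit increase in household size is associated with a change of between 2.519 and 5.947 kWh/day in electricity consumption, holding the other predictors fixed.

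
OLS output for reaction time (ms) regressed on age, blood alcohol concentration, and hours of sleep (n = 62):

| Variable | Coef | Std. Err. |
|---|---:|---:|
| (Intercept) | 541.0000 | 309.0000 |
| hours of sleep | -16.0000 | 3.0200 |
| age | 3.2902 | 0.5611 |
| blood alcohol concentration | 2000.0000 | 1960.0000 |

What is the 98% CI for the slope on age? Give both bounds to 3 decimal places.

Read off: b = 3.2902, SE = 0.5611 for age.
df = n − k − 1 = 62 − 3 − 1 = 58.
t* = t_{0.01, 58} = 2.392377.
Margin = t* × SE = 2.392377 × 0.5611 = 1.34236.
CI: 3.2902 ± 1.34236 → (1.948, 4.633).

(1.948, 4.633)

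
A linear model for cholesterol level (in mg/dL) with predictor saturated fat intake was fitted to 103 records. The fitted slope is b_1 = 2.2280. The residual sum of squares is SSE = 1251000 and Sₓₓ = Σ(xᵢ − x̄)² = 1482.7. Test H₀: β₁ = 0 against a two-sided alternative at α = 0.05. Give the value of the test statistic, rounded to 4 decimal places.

t = 0.7709

MSE = SSE/(n − 2) = 1251000/101 = 12386.1.
SE(b_1) = √(MSE/Sₓₓ) = √(12386.1/1482.7) = 2.89029.
t = 2.2280 / 2.89029 = 0.7709.
df = n − 2 = 101.
Two-sided p ≈ 0.4426, which is ≥ 0.05, so fail to reject H₀.
The data do not give significant evidence of an association between saturated fat intake and cholesterol level.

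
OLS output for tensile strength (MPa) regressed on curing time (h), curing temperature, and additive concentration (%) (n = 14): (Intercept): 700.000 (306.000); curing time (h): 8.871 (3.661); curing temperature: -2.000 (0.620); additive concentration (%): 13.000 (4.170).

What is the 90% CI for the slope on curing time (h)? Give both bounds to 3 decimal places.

Read off: b = 8.871, SE = 3.661 for curing time (h).
df = n − k − 1 = 14 − 3 − 1 = 10.
t* = t_{0.05, 10} = 1.812461.
Margin = t* × SE = 1.812461 × 3.661 = 6.63542.
CI: 8.871 ± 6.63542 → (2.236, 15.506).

(2.236, 15.506)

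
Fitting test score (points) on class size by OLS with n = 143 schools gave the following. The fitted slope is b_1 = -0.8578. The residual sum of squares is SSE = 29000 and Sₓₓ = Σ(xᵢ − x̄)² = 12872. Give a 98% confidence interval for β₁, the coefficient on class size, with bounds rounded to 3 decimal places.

(-1.155, -0.560)

MSE = SSE/(n − 2) = 29000/141 = 205.674.
SE(b_1) = √(MSE/Sₓₓ) = √(205.674/12872) = 0.126406.
df = n − 2 = 141.
t* = t_{0.01, 141} = 2.353085.
Margin = t* × SE = 2.353085 × 0.126406 = 0.29744.
CI: -0.8578 ± 0.29744 → (-1.155, -0.560).
With 98% confidence, each one-unit increase in class size is associated with a change of between -1.155 and -0.560 points in test score.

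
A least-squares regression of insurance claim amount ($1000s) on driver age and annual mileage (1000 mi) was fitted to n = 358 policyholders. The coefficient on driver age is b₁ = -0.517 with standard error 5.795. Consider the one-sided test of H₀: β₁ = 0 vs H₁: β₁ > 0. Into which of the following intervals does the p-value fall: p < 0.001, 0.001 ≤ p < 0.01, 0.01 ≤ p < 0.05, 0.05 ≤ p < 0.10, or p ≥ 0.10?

t = -0.517 / 5.795 = -0.089.
df = n − k − 1 = 358 − 2 − 1 = 355.
One-sided p = P(T_{355} > t) ≈ 0.5355.
So p ≥ 0.10.

p ≥ 0.10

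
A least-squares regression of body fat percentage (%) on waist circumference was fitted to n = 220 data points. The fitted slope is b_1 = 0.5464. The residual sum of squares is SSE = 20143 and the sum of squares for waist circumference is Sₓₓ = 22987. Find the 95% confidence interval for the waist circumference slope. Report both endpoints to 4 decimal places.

(0.4214, 0.6714)

MSE = SSE/(n − 2) = 20143/218 = 92.3991.
SE(b_1) = √(MSE/Sₓₓ) = √(92.3991/22987) = 0.0634005.
df = n − 2 = 218.
t* = t_{0.025, 218} = 1.970906.
Margin = t* × SE = 1.970906 × 0.0634005 = 0.124956.
CI: 0.5464 ± 0.124956 → (0.4214, 0.6714).
With 95% confidence, each one-unit increase in waist circumference is associated with a change of between 0.4214 and 0.6714 % in body fat percentage.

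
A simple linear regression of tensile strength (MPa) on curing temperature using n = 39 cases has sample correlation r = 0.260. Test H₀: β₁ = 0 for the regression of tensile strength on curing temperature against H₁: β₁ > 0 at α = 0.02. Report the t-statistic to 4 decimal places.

t = r·√(n − 2)/√(1 − r²) = 0.260·√37/√0.9324 = 1.6378.
df = n − 2 = 37.
One-sided p ≈ 0.0550, which is ≥ 0.02, so fail to reject H₀.
The data do not give significant evidence of a linear association between curing temperature and tensile strength.

t = 1.6378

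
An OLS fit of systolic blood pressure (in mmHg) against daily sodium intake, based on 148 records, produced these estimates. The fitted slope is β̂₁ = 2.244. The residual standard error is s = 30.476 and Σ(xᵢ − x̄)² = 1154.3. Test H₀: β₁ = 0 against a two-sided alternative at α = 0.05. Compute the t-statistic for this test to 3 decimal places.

SE(β̂₁) = s/√Sₓₓ = 30.476/√1154.3 = 0.897013.
t = 2.244 / 0.897013 = 2.502.
df = n − 2 = 146.
Two-sided p ≈ 0.0135, which is < 0.05, so reject H₀.
There is evidence that daily sodium intake is associated with systolic blood pressure.

t = 2.502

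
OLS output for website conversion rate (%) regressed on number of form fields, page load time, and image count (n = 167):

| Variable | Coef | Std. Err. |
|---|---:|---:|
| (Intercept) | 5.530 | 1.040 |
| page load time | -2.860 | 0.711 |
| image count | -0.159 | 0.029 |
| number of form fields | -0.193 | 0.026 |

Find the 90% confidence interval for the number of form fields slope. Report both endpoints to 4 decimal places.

(-0.2360, -0.1500)

Read off: b = -0.193, SE = 0.026 for number of form fields.
df = n − k − 1 = 167 − 3 − 1 = 163.
t* = t_{0.05, 163} = 1.654256.
Margin = t* × SE = 1.654256 × 0.026 = 0.043011.
CI: -0.193 ± 0.043011 → (-0.2360, -0.1500).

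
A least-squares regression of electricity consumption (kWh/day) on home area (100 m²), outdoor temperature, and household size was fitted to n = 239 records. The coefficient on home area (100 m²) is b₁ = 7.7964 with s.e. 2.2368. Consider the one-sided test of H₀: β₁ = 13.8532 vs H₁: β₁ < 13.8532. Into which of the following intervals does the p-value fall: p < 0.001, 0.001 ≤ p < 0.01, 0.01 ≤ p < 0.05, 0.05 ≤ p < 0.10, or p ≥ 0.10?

0.001 ≤ p < 0.01

t = (7.7964 − 13.8532) / 2.2368 = -2.708.
df = n − k − 1 = 239 − 3 − 1 = 235.
One-sided p = P(T_{235} < t) ≈ 0.0036.
So 0.001 ≤ p < 0.01.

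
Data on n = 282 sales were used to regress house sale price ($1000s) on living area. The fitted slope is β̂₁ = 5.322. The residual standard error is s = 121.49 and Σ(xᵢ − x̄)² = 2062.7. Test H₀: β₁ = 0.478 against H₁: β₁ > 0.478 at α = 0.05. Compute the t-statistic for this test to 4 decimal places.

SE(β̂₁) = s/√Sₓₓ = 121.49/√2062.7 = 2.67499.
t = (5.322 − 0.478) / 2.67499 = 1.8108.
df = n − 2 = 280.
One-sided p ≈ 0.0356, which is < 0.05, so reject H₀.
There is evidence that the true slope on living area exceeds 0.478 $1000s per unit.

t = 1.8108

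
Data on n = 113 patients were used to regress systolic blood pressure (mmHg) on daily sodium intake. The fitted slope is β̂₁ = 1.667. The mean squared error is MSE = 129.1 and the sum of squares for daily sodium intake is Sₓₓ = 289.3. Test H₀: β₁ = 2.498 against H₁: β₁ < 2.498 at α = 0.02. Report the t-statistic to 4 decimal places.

SE(β̂₁) = √(MSE/Sₓₓ) = √(129.1/289.3) = 0.668019.
t = (1.667 − 2.498) / 0.668019 = -1.2440.
df = n − 2 = 111.
One-sided p ≈ 0.1081, which is ≥ 0.02, so fail to reject H₀.
The data do not give significant evidence that the true slope on daily sodium intake is below 2.498 mmHg per unit.

t = -1.2440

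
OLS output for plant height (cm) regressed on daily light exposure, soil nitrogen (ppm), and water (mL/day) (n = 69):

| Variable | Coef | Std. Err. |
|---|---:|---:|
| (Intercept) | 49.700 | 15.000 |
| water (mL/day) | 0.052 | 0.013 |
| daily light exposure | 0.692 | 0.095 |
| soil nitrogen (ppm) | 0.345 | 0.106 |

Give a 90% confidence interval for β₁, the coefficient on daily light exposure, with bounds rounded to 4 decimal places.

Read off: b = 0.692, SE = 0.095 for daily light exposure.
df = n − k − 1 = 69 − 3 − 1 = 65.
t* = t_{0.05, 65} = 1.668636.
Margin = t* × SE = 1.668636 × 0.095 = 0.158520.
CI: 0.692 ± 0.158520 → (0.5335, 0.8505).

(0.5335, 0.8505)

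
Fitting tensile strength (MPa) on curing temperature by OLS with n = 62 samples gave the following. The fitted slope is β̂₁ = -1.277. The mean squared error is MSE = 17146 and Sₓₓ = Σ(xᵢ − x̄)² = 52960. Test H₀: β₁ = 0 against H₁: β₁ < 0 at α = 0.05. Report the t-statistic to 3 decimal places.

SE(β̂₁) = √(MSE/Sₓₓ) = √(17146/52960) = 0.568994.
t = -1.277 / 0.568994 = -2.244.
df = n − 2 = 60.
One-sided p ≈ 0.0143, which is < 0.05, so reject H₀.
There is evidence that the true slope on curing temperature is negative.

t = -2.244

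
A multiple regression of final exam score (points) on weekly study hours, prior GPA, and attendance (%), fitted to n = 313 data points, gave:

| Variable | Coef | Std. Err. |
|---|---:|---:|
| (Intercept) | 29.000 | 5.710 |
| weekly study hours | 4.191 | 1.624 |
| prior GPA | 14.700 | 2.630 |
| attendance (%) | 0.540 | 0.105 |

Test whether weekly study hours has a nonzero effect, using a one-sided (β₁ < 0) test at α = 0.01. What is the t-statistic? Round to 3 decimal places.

t = 2.581

Read off: b = 4.191, SE = 1.624 for weekly study hours.
H₀: β₁ = 0 vs H₁: β₁ < 0.
t = 4.191 / 1.624 = 2.581.
df = n − k − 1 = 313 − 3 − 1 = 309.
One-sided p ≈ 0.9948, which is ≥ 0.01, so fail to reject H₀.
The data do not give significant evidence that the true slope on weekly study hours is negative, holding the other predictors fixed.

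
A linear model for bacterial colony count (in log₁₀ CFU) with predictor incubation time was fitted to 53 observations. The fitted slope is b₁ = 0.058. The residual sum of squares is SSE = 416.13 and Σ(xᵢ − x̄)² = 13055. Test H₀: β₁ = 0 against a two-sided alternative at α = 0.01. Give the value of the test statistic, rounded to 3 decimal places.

t = 2.320

MSE = SSE/(n − 2) = 416.13/51 = 8.15941.
SE(b₁) = √(MSE/Sₓₓ) = √(8.15941/13055) = 0.0250001.
t = 0.058 / 0.0250001 = 2.320.
df = n − 2 = 51.
Two-sided p ≈ 0.0244, which is ≥ 0.01, so fail to reject H₀.
The data do not give significant evidence of an association between incubation time and bacterial colony count.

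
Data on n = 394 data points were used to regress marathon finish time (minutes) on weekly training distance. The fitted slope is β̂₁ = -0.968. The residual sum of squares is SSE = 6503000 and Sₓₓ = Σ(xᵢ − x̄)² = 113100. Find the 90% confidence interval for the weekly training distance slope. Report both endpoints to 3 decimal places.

MSE = SSE/(n − 2) = 6503000/392 = 16589.3.
SE(β̂₁) = √(MSE/Sₓₓ) = √(16589.3/113100) = 0.382986.
df = n − 2 = 392.
t* = t_{0.05, 392} = 1.64875.
Margin = t* × SE = 1.64875 × 0.382986 = 0.63145.
CI: -0.968 ± 0.63145 → (-1.599, -0.337).
With 90% confidence, each one-unit increase in weekly training distance is associated with a change of between -1.599 and -0.337 minutes in marathon finish time.

(-1.599, -0.337)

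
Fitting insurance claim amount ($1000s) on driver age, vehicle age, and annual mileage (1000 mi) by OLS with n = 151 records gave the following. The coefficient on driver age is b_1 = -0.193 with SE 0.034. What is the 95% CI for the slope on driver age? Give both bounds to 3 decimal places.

(-0.260, -0.126)

df = n − k − 1 = 151 − 3 − 1 = 147.
t* = t_{0.025, 147} = 1.976233.
Margin = t* × SE = 1.976233 × 0.034 = 0.06719.
CI: -0.193 ± 0.06719 → (-0.260, -0.126).
With 95% confidence, each one-unit increase in driver age is associated with a change of between -0.260 and -0.126 $1000s in insurance claim amount, holding the other predictors fixed.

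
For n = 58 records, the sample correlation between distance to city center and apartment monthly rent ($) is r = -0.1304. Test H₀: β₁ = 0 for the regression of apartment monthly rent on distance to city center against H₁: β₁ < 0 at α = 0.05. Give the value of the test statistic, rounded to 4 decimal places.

t = r·√(n − 2)/√(1 − r²) = -0.1304·√56/√0.982996 = -0.9842.
df = n − 2 = 56.
One-sided p ≈ 0.1646, which is ≥ 0.05, so fail to reject H₀.
The data do not give significant evidence of a linear association between distance to city center and apartment monthly rent.

t = -0.9842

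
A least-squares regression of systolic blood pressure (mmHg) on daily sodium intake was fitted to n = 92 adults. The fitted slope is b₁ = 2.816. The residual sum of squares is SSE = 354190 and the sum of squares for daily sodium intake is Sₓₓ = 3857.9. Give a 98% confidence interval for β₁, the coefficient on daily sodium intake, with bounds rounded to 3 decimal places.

(0.424, 5.208)

MSE = SSE/(n − 2) = 354190/90 = 3935.44.
SE(b₁) = √(MSE/Sₓₓ) = √(3935.44/3857.9) = 1.01.
df = n − 2 = 90.
t* = t_{0.01, 90} = 2.368497.
Margin = t* × SE = 2.368497 × 1.01 = 2.39218.
CI: 2.816 ± 2.39218 → (0.424, 5.208).
With 98% confidence, each one-unit increase in daily sodium intake is associated with a change of between 0.424 and 5.208 mmHg in systolic blood pressure.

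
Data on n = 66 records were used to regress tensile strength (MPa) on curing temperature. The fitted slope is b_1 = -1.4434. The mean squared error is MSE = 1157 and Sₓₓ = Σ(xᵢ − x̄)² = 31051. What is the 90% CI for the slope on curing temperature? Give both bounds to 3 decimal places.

SE(b_1) = √(MSE/Sₓₓ) = √(1157/31051) = 0.193032.
df = n − 2 = 64.
t* = t_{0.05, 64} = 1.669013.
Margin = t* × SE = 1.669013 × 0.193032 = 0.32217.
CI: -1.4434 ± 0.32217 → (-1.766, -1.121).
With 90% confidence, each one-unit increase in curing temperature is associated with a change of between -1.766 and -1.121 MPa in tensile strength.

(-1.766, -1.121)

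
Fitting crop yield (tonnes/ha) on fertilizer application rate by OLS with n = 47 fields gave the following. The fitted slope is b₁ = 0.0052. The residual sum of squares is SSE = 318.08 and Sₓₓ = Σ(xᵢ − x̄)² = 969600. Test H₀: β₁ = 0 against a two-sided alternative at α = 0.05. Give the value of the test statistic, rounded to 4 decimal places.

t = 1.9259

MSE = SSE/(n − 2) = 318.08/45 = 7.06844.
SE(b₁) = √(MSE/Sₓₓ) = √(7.06844/969600) = 0.00270001.
t = 0.0052 / 0.00270001 = 1.9259.
df = n − 2 = 45.
Two-sided p ≈ 0.0604, which is ≥ 0.05, so fail to reject H₀.
The data do not give significant evidence of an association between fertilizer application rate and crop yield.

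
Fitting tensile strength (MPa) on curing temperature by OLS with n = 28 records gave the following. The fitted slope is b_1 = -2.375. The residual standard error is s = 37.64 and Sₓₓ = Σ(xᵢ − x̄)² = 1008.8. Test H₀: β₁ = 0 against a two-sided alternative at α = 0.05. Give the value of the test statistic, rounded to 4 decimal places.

SE(b_1) = s/√Sₓₓ = 37.64/√1008.8 = 1.18508.
t = -2.375 / 1.18508 = -2.0041.
df = n − 2 = 26.
Two-sided p ≈ 0.0556, which is ≥ 0.05, so fail to reject H₀.
The data do not give significant evidence of an association between curing temperature and tensile strength.

t = -2.0041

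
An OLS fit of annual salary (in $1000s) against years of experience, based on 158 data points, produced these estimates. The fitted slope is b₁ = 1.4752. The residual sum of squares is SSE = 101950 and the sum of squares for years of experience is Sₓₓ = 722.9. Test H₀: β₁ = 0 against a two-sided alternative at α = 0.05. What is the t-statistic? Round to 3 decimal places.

t = 1.552

MSE = SSE/(n − 2) = 101950/156 = 653.526.
SE(b₁) = √(MSE/Sₓₓ) = √(653.526/722.9) = 0.950807.
t = 1.4752 / 0.950807 = 1.552.
df = n − 2 = 156.
Two-sided p ≈ 0.1228, which is ≥ 0.05, so fail to reject H₀.
The data do not give significant evidence of an association between years of experience and annual salary.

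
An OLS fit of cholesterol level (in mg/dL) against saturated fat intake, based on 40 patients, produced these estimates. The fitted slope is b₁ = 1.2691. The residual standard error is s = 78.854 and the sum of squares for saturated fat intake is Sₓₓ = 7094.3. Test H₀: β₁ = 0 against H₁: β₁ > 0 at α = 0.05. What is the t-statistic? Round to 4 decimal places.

t = 1.3556

SE(b₁) = s/√Sₓₓ = 78.854/√7094.3 = 0.936201.
t = 1.2691 / 0.936201 = 1.3556.
df = n − 2 = 38.
One-sided p ≈ 0.0916, which is ≥ 0.05, so fail to reject H₀.
The data do not give significant evidence that the true slope on saturated fat intake is positive.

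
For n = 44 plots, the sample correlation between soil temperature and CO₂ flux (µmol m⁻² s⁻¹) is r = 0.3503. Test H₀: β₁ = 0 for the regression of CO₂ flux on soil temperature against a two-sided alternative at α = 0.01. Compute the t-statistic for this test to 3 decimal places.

t = r·√(n − 2)/√(1 − r²) = 0.3503·√42/√0.87729 = 2.424.
df = n − 2 = 42.
Two-sided p ≈ 0.0197, which is ≥ 0.01, so fail to reject H₀.
The data do not give significant evidence of a linear association between soil temperature and CO₂ flux.

t = 2.424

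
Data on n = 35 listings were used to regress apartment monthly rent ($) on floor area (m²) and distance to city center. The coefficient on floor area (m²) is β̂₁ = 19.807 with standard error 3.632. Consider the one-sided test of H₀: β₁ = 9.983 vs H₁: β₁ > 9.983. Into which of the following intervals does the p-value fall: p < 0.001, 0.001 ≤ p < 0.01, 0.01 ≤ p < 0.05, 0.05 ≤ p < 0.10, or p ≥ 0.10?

0.001 ≤ p < 0.01

t = (19.807 − 9.983) / 3.632 = 2.705.
df = n − k − 1 = 35 − 2 − 1 = 32.
One-sided p = P(T_{32} > t) ≈ 0.0054.
So 0.001 ≤ p < 0.01.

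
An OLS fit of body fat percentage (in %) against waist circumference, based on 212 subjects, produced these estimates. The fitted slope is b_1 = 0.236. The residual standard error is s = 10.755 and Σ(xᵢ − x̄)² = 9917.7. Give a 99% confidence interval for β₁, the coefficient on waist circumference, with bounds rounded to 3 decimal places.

SE(b_1) = s/√Sₓₓ = 10.755/√9917.7 = 0.107995.
df = n − 2 = 210.
t* = t_{0.005, 210} = 2.599443.
Margin = t* × SE = 2.599443 × 0.107995 = 0.28073.
CI: 0.236 ± 0.28073 → (-0.045, 0.517).
With 99% confidence, each one-unit increase in waist circumference is associated with a change of between -0.045 and 0.517 % in body fat percentage.

(-0.045, 0.517)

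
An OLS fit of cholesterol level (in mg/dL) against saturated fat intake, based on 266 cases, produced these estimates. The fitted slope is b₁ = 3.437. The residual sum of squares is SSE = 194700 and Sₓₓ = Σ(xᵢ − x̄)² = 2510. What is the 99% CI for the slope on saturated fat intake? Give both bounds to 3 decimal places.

(2.031, 4.843)

MSE = SSE/(n − 2) = 194700/264 = 737.5.
SE(b₁) = √(MSE/Sₓₓ) = √(737.5/2510) = 0.542056.
df = n − 2 = 264.
t* = t_{0.005, 264} = 2.59458.
Margin = t* × SE = 2.59458 × 0.542056 = 1.40641.
CI: 3.437 ± 1.40641 → (2.031, 4.843).
With 99% confidence, each one-unit increase in saturated fat intake is associated with a change of between 2.031 and 4.843 mg/dL in cholesterol level.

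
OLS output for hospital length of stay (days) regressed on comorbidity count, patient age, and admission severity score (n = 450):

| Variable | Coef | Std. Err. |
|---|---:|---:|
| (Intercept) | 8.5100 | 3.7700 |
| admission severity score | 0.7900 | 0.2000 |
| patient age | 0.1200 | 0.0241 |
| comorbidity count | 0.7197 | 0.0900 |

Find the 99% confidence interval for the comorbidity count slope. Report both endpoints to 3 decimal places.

(0.487, 0.953)

Read off: b = 0.7197, SE = 0.0900 for comorbidity count.
df = n − k − 1 = 450 − 3 − 1 = 446.
t* = t_{0.005, 446} = 2.586898.
Margin = t* × SE = 2.586898 × 0.0900 = 0.23282.
CI: 0.7197 ± 0.23282 → (0.487, 0.953).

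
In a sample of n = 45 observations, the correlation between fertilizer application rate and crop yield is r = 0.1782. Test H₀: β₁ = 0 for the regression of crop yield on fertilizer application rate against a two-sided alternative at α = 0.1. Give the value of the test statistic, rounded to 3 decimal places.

t = r·√(n − 2)/√(1 − r²) = 0.1782·√43/√0.968245 = 1.188.
df = n − 2 = 43.
Two-sided p ≈ 0.2415, which is ≥ 0.1, so fail to reject H₀.
The data do not give significant evidence of a linear association between fertilizer application rate and crop yield.

t = 1.188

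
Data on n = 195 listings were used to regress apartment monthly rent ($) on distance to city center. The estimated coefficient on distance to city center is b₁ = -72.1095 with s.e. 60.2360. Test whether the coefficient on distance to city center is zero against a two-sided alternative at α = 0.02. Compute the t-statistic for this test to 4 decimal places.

H₀: β₁ = 0 vs H₁: β₁ ≠ 0.
t = (b₁ − β₁⁰)/SE = -72.1095 / 60.2360 = -1.1971.
df = n − 2 = 195 − 2 = 193.
Two-sided p ≈ 0.2327, which is ≥ 0.02, so fail to reject H₀.
The data do not give significant evidence of an association between distance to city center and apartment monthly rent.

t = -1.1971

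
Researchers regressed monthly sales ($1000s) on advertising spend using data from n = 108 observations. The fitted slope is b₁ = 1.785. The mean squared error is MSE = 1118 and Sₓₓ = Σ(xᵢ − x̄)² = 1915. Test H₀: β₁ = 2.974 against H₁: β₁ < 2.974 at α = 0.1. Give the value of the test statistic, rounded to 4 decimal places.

SE(b₁) = √(MSE/Sₓₓ) = √(1118/1915) = 0.764076.
t = (1.785 − 2.974) / 0.764076 = -1.5561.
df = n − 2 = 106.
One-sided p ≈ 0.0613, which is < 0.1, so reject H₀.
There is evidence that the true slope on advertising spend is below 2.974 $1000s per unit.

t = -1.5561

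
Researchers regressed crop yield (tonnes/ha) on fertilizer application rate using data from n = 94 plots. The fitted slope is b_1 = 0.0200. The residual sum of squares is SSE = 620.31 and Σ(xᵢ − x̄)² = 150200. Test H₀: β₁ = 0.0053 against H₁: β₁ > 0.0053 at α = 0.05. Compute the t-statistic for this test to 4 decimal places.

t = 2.1940

MSE = SSE/(n − 2) = 620.31/92 = 6.7425.
SE(b_1) = √(MSE/Sₓₓ) = √(6.7425/150200) = 0.00670001.
t = (0.0200 − 0.0053) / 0.00670001 = 2.1940.
df = n − 2 = 92.
One-sided p ≈ 0.0154, which is < 0.05, so reject H₀.
There is evidence that the true slope on fertilizer application rate exceeds 0.0053 tonnes/ha per unit.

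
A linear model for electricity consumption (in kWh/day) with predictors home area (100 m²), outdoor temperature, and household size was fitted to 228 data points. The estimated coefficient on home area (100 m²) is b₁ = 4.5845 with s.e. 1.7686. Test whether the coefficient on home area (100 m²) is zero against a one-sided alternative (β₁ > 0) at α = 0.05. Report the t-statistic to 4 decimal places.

t = 2.5922

H₀: β₁ = 0 vs H₁: β₁ > 0.
t = (b₁ − β₁⁰)/SE = 4.5845 / 1.7686 = 2.5922.
df = n − k − 1 = 228 − 3 − 1 = 224.
One-sided p ≈ 0.0051, which is < 0.05, so reject H₀.
There is evidence that the true slope on home area (100 m²) is positive, holding the other predictors fixed.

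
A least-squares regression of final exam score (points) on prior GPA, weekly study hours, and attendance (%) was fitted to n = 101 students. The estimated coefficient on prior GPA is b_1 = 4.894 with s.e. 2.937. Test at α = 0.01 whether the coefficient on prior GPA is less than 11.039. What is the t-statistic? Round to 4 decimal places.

t = -2.0923

H₀: β₁ = 11.039 vs H₁: β₁ < 11.039.
t = (b_1 − β₁⁰)/SE = (4.894 − 11.039) / 2.937 = -2.0923.
df = n − k − 1 = 101 − 3 − 1 = 97.
One-sided p ≈ 0.0195, which is ≥ 0.01, so fail to reject H₀.
The data do not give significant evidence that the true slope on prior GPA is below 11.039 points per unit, holding the other predictors fixed.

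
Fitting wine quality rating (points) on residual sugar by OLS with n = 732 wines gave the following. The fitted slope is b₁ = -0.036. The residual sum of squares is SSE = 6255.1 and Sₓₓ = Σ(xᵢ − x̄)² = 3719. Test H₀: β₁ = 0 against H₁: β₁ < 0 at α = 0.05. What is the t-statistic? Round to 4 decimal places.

MSE = SSE/(n − 2) = 6255.1/730 = 8.56863.
SE(b₁) = √(MSE/Sₓₓ) = √(8.56863/3719) = 0.0480002.
t = -0.036 / 0.0480002 = -0.7500.
df = n − 2 = 730.
One-sided p ≈ 0.2267, which is ≥ 0.05, so fail to reject H₀.
The data do not give significant evidence that the true slope on residual sugar is negative.

t = -0.7500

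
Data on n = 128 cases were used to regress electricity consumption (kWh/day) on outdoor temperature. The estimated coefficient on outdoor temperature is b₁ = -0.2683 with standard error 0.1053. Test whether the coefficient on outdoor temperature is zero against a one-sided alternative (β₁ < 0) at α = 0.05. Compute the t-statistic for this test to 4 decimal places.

t = -2.5480

H₀: β₁ = 0 vs H₁: β₁ < 0.
t = (b₁ − β₁⁰)/SE = -0.2683 / 0.1053 = -2.5480.
df = n − 2 = 128 − 2 = 126.
One-sided p ≈ 0.0060, which is < 0.05, so reject H₀.
There is evidence that the true slope on outdoor temperature is negative.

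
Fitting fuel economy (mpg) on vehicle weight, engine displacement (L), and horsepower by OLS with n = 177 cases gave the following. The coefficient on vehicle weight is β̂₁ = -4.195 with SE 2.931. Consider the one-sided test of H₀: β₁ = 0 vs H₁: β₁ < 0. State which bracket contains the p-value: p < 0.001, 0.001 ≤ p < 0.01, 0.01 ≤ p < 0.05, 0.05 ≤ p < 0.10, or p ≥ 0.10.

t = -4.195 / 2.931 = -1.431.
df = n − k − 1 = 177 − 3 − 1 = 173.
One-sided p = P(T_{173} < t) ≈ 0.0771.
So 0.05 ≤ p < 0.10.

0.05 ≤ p < 0.10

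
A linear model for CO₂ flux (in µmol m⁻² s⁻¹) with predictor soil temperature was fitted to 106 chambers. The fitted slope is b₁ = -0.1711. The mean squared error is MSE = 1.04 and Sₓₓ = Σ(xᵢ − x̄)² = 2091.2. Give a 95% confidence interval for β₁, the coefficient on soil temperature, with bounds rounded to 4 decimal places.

(-0.2153, -0.1269)

SE(b₁) = √(MSE/Sₓₓ) = √(1.04/2091.2) = 0.0223007.
df = n − 2 = 104.
t* = t_{0.025, 104} = 1.983038.
Margin = t* × SE = 1.983038 × 0.0223007 = 0.044223.
CI: -0.1711 ± 0.044223 → (-0.2153, -0.1269).
With 95% confidence, each one-unit increase in soil temperature is associated with a change of between -0.2153 and -0.1269 µmol m⁻² s⁻¹ in CO₂ flux.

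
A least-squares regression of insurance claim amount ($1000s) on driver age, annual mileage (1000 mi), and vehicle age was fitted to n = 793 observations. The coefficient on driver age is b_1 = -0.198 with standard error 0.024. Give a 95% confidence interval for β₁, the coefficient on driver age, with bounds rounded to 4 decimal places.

df = n − k − 1 = 793 − 3 − 1 = 789.
t* = t_{0.025, 789} = 1.962975.
Margin = t* × SE = 1.962975 × 0.024 = 0.047111.
CI: -0.198 ± 0.047111 → (-0.2451, -0.1509).
With 95% confidence, each one-unit increase in driver age is associated with a change of between -0.2451 and -0.1509 $1000s in insurance claim amount, holding the other predictors fixed.

(-0.2451, -0.1509)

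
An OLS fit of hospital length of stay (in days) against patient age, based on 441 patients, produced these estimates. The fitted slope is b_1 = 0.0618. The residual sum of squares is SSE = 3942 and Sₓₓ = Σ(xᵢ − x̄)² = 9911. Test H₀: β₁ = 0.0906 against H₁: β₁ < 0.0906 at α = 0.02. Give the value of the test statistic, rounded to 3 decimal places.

MSE = SSE/(n − 2) = 3942/439 = 8.9795.
SE(b_1) = √(MSE/Sₓₓ) = √(8.9795/9911) = 0.0301001.
t = (0.0618 − 0.0906) / 0.0301001 = -0.957.
df = n − 2 = 439.
One-sided p ≈ 0.1696, which is ≥ 0.02, so fail to reject H₀.
The data do not give significant evidence that the true slope on patient age is below 0.0906 days per unit.

t = -0.957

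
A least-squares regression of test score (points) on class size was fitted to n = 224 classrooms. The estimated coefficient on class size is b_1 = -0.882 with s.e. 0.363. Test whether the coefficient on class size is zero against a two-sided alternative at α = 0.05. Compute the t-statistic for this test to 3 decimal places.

t = -2.430

H₀: β₁ = 0 vs H₁: β₁ ≠ 0.
t = (b_1 − β₁⁰)/SE = -0.882 / 0.363 = -2.430.
df = n − 2 = 224 − 2 = 222.
Two-sided p ≈ 0.0159, which is < 0.05, so reject H₀.
There is evidence that class size is associated with test score.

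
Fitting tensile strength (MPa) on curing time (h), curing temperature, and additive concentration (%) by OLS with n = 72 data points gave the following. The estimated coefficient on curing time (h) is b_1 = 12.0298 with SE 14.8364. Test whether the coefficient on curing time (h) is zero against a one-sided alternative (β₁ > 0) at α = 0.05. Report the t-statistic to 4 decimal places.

H₀: β₁ = 0 vs H₁: β₁ > 0.
t = (b_1 − β₁⁰)/SE = 12.0298 / 14.8364 = 0.8108.
df = n − k − 1 = 72 − 3 − 1 = 68.
One-sided p ≈ 0.2101, which is ≥ 0.05, so fail to reject H₀.
The data do not give significant evidence that the true slope on curing time (h) is positive, holding the other predictors fixed.

t = 0.8108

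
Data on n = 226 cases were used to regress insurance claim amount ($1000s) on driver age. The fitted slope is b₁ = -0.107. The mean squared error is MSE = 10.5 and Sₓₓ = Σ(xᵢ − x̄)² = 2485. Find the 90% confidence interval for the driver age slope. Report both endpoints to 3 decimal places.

SE(b₁) = √(MSE/Sₓₓ) = √(10.5/2485) = 0.0650027.
df = n − 2 = 224.
t* = t_{0.05, 224} = 1.651685.
Margin = t* × SE = 1.651685 × 0.0650027 = 0.10736.
CI: -0.107 ± 0.10736 → (-0.214, 0.000).
With 90% confidence, each one-unit increase in driver age is associated with a change of between -0.214 and 0.000 $1000s in insurance claim amount.

(-0.214, 0.000)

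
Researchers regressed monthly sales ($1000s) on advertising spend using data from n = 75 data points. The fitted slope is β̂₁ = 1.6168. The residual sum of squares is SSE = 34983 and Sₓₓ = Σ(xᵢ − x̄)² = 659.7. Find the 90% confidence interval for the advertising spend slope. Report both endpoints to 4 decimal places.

(0.1969, 3.0367)

MSE = SSE/(n − 2) = 34983/73 = 479.219.
SE(β̂₁) = √(MSE/Sₓₓ) = √(479.219/659.7) = 0.852303.
df = n − 2 = 73.
t* = t_{0.05, 73} = 1.665996.
Margin = t* × SE = 1.665996 × 0.852303 = 1.419933.
CI: 1.6168 ± 1.419933 → (0.1969, 3.0367).
With 90% confidence, each one-unit increase in advertising spend is associated with a change of between 0.1969 and 3.0367 $1000s in monthly sales.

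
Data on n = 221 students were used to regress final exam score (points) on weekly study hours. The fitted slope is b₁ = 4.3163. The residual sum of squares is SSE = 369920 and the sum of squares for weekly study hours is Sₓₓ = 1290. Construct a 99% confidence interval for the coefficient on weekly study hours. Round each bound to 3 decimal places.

MSE = SSE/(n − 2) = 369920/219 = 1689.13.
SE(b₁) = √(MSE/Sₓₓ) = √(1689.13/1290) = 1.14429.
df = n − 2 = 219.
t* = t_{0.005, 219} = 2.598465.
Margin = t* × SE = 2.598465 × 1.14429 = 2.97340.
CI: 4.3163 ± 2.97340 → (1.343, 7.290).
With 99% confidence, each one-unit increase in weekly study hours is associated with a change of between 1.343 and 7.290 points in final exam score.

(1.343, 7.290)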